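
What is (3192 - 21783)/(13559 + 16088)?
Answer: -18591/29647 ≈ -0.62708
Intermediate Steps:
(3192 - 21783)/(13559 + 16088) = -18591/29647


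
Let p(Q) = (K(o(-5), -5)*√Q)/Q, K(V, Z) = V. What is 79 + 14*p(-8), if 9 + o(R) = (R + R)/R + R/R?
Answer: 79 + 21*I*√2 ≈ 79.0 + 29.698*I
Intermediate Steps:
o(R) = -6 (o(R) = -9 + ((R + R)/R + R/R) = -9 + ((2*R)/R + 1) = -9 + (2 + 1) = -9 + 3 = -6)
p(Q) = -6/√Q (p(Q) = (-6*√Q)/Q = -6/√Q)
79 + 14*p(-8) = 79 + 14*(-(-3)*I*√2/2) = 79 + 14*(3*I*√2/2) = 79 + 21*I*√2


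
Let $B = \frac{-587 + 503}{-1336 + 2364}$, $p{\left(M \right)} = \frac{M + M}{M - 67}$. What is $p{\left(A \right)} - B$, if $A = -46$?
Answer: $\frac{26017}{29041} \approx 0.89587$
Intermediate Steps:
$p{\left(M \right)} = \frac{2 M}{-67 + M}$
$B = - \frac{21}{257}$ ($B = - \frac{84}{1028} = \left(-84\right) \frac{1}{1028} = - \frac{21}{257} \approx -0.081712$)
$p{\left(A \right)} - B = 2 \left(-46\right) \frac{1}{-67 - 46} - - \frac{21}{257} = 2 \left(-46\right) \frac{1}{-113} + \frac{21}{257} = 2 \left(-46\right) \left(- \frac{1}{113}\right) + \frac{21}{257} = \frac{92}{113} + \frac{21}{257} = \frac{26017}{29041}$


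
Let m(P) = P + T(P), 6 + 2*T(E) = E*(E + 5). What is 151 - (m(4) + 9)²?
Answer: -633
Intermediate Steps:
T(E) = -3 + E*(5 + E)/2 (T(E) = -3 + (E*(E + 5))/2 = -3 + (E*(5 + E))/2 = -3 + E*(5 + E)/2)
m(P) = -3 + P²/2 + 7*P/2 (m(P) = P + (-3 + P²/2 + 5*P/2) = -3 + P²/2 + 7*P/2)
151 - (m(4) + 9)² = 151 - ((-3 + (½)*4² + (7/2)*4) + 9)² = 151 - ((-3 + (½)*16 + 14) + 9)² = 151 - ((-3 + 8 + 14) + 9)² = 151 - (19 + 9)² = 151 - 1*28² = 151 - 1*784 = 151 - 784 = -633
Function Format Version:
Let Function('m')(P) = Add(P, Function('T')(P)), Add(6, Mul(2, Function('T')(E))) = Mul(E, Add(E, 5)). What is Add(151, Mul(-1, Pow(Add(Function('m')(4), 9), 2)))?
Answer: -633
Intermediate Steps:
Function('T')(E) = Add(-3, Mul(Rational(1, 2), E, Add(5, E))) (Function('T')(E) = Add(-3, Mul(Rational(1, 2), Mul(E, Add(E, 5)))) = Add(-3, Mul(Rational(1, 2), Mul(E, Add(5, E)))) = Add(-3, Mul(Rational(1, 2), E, Add(5, E))))
Function('m')(P) = Add(-3, Mul(Rational(1, 2), Pow(P, 2)), Mul(Rational(7, 2), P)) (Function('m')(P) = Add(P, Add(-3, Mul(Rational(1, 2), Pow(P, 2)), Mul(Rational(5, 2), P))) = Add(-3, Mul(Rational(1, 2), Pow(P, 2)), Mul(Rational(7, 2), P)))
Add(151, Mul(-1, Pow(Add(Function('m')(4), 9), 2))) = Add(151, Mul(-1, Pow(Add(Add(-3, Mul(Rational(1, 2), Pow(4, 2)), Mul(Rational(7, 2), 4)), 9), 2))) = Add(151, Mul(-1, Pow(Add(Add(-3, Mul(Rational(1, 2), 16), 14), 9), 2))) = Add(151, Mul(-1, Pow(Add(Add(-3, 8, 14), 9), 2))) = Add(151, Mul(-1, Pow(Add(19, 9), 2))) = Add(151, Mul(-1, Pow(28, 2))) = Add(151, Mul(-1, 784)) = Add(151, -784) = -633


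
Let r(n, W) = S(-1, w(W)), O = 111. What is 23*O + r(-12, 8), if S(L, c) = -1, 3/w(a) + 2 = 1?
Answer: 2552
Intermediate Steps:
w(a) = -3 (w(a) = 3/(-2 + 1) = 3/(-1) = 3*(-1) = -3)
r(n, W) = -1
23*O + r(-12, 8) = 23*111 - 1 = 2553 - 1 = 2552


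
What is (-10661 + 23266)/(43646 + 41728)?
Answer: 12605/85374 ≈ 0.14764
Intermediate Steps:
(-10661 + 23266)/(43646 + 41728) = 12605/85374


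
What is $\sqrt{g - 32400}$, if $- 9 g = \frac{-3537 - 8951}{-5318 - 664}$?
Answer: $\frac{2 i \sqrt{652173973851}}{8973} \approx 180.0 i$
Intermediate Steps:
$g = - \frac{6244}{26919}$ ($g = - \frac{\left(-3537 - 8951\right) \frac{1}{-5318 - 664}}{9} = - \frac{\left(-12488\right) \frac{1}{-5982}}{9} = - \frac{\left(-12488\right) \left(- \frac{1}{5982}\right)}{9} = \left(- \frac{1}{9}\right) \frac{6244}{2991} = - \frac{6244}{26919} \approx -0.23196$)
$\sqrt{g - 32400} = \sqrt{- \frac{6244}{26919} - 32400} = \sqrt{- \frac{872181844}{26919}} = \frac{2 i \sqrt{652173973851}}{8973}$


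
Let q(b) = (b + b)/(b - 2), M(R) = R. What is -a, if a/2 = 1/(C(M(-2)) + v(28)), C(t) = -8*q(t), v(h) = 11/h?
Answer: 56/213 ≈ 0.26291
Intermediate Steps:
q(b) = 2*b/(-2 + b) (q(b) = (2*b)/(-2 + b) = 2*b/(-2 + b))
C(t) = -16*t/(-2 + t)
a = -56/213 (a = 2/(-16*(-2)/(-2 - 2) + 11/28) = 2/(-16*(-2)/(-4) + 11*(1/28)) = 2/(-16*(-2)*(-¼) + 11/28) = 2/(-8 + 11/28) = 2/(-213/28) = 2*(-28/213) = -56/213 ≈ -0.26291)
-a = -1*(-56/213) = 56/213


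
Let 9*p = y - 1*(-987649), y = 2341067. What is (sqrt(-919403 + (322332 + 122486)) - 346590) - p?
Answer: -2149342/3 + I*sqrt(474585) ≈ -7.1645e+5 + 688.9*I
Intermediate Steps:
p = 1109572/3 (p = (2341067 - 1*(-987649))/9 = (2341067 + 987649)/9 = (1/9)*3328716 = 1109572/3 ≈ 3.6986e+5)
(sqrt(-919403 + (322332 + 122486)) - 346590) - p = (sqrt(-919403 + (322332 + 122486)) - 346590) - 1*1109572/3 = (sqrt(-919403 + 444818) - 346590) - 1109572/3 = (sqrt(-474585) - 346590) - 1109572/3 = (I*sqrt(474585) - 346590) - 1109572/3 = (-346590 + I*sqrt(474585)) - 1109572/3 = -2149342/3 + I*sqrt(474585)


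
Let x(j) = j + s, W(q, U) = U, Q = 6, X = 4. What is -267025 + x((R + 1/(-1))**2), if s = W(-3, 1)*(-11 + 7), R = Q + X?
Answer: -266948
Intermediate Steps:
R = 10 (R = 6 + 4 = 10)
s = -4 (s = 1*(-11 + 7) = 1*(-4) = -4)
x(j) = -4 + j (x(j) = j - 4 = -4 + j)
-267025 + x((R + 1/(-1))**2) = -267025 + (-4 + (10 + 1/(-1))**2) = -267025 + (-4 + (10 - 1)**2) = -267025 + (-4 + 9**2) = -267025 + (-4 + 81) = -267025 + 77 = -266948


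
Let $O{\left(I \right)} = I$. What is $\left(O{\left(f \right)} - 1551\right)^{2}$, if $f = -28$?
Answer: $2493241$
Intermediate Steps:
$\left(O{\left(f \right)} - 1551\right)^{2} = \left(-28 - 1551\right)^{2} = \left(-1579\right)^{2} = 2493241$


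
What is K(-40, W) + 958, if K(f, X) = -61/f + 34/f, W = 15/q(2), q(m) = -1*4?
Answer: 38347/40 ≈ 958.67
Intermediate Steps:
q(m) = -4
W = -15/4 (W = 15/(-4) = 15*(-1/4) = -15/4 ≈ -3.7500)
K(f, X) = -27/f
K(-40, W) + 958 = -27/(-40) + 958 = -27*(-1/40) + 958 = 27/40 + 958 = 38347/40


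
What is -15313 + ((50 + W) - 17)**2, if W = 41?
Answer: -9837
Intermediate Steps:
-15313 + ((50 + W) - 17)**2 = -15313 + ((50 + 41) - 17)**2 = -15313 + (91 - 17)**2 = -15313 + 74**2 = -15313 + 5476 = -9837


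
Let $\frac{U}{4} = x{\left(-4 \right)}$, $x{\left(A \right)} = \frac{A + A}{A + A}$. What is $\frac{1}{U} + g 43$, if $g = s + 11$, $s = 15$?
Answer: $\frac{4473}{4} \approx 1118.3$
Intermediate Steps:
$x{\left(A \right)} = 1$ ($x{\left(A \right)} = \frac{2 A}{2 A} = 2 A \frac{1}{2 A} = 1$)
$U = 4$ ($U = 4 \cdot 1 = 4$)
$g = 26$ ($g = 15 + 11 = 26$)
$\frac{1}{U} + g 43 = \frac{1}{4} + 26 \cdot 43 = \frac{1}{4} + 1118 = \frac{4473}{4}$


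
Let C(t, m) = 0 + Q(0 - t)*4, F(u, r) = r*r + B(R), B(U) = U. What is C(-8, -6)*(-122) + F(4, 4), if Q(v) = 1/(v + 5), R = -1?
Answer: -293/13 ≈ -22.538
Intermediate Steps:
Q(v) = 1/(5 + v)
F(u, r) = -1 + r² (F(u, r) = r*r - 1 = r² - 1 = -1 + r²)
C(t, m) = 4/(5 - t) (C(t, m) = 0 + 4/(5 + (0 - t)) = 0 + 4/(5 - t) = 4/(5 - t))
C(-8, -6)*(-122) + F(4, 4) = -4/(-5 - 8)*(-122) + (-1 + 4²) = -4/(-13)*(-122) + (-1 + 16) = -4*(-1/13)*(-122) + 15 = (4/13)*(-122) + 15 = -488/13 + 15 = -293/13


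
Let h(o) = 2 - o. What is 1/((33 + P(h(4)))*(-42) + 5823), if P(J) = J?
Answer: 1/4521 ≈ 0.00022119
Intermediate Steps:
1/((33 + P(h(4)))*(-42) + 5823) = 1/((33 + (2 - 1*4))*(-42) + 5823) = 1/((33 + (2 - 4))*(-42) + 5823) = 1/((33 - 2)*(-42) + 5823) = 1/(31*(-42) + 5823) = 1/(-1302 + 5823) = 1/4521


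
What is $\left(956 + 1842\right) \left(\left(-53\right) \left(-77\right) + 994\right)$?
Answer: $14199850$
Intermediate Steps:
$\left(956 + 1842\right) \left(\left(-53\right) \left(-77\right) + 994\right) = 2798 \left(4081 + 994\right) = 2798 \cdot 5075 = 14199850$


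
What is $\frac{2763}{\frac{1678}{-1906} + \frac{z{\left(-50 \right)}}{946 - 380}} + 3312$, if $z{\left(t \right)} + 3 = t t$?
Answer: $\frac{7798944978}{1904767} \approx 4094.4$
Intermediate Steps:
$z{\left(t \right)} = -3 + t^{2}$ ($z{\left(t \right)} = -3 + t t = -3 + t^{2}$)
$\frac{2763}{\frac{1678}{-1906} + \frac{z{\left(-50 \right)}}{946 - 380}} + 3312 = \frac{2763}{\frac{1678}{-1906} + \frac{-3 + \left(-50\right)^{2}}{946 - 380}} + 3312 = \frac{2763}{1678 \left(- \frac{1}{1906}\right) + \frac{-3 + 2500}{946 - 380}} + 3312 = \frac{2763}{- \frac{839}{953} + \frac{2497}{566}} + 3312 = \frac{2763}{\frac{1904767}{539398}} + 3312 = 2763 \cdot \frac{539398}{1904767} + 3312 = \frac{1490356674}{1904767} + 3312 = \frac{7798944978}{1904767}$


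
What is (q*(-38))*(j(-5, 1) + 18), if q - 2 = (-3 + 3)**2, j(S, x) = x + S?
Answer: -1064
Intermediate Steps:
j(S, x) = S + x
q = 2 (q = 2 + (-3 + 3)**2 = 2 + 0**2 = 2 + 0 = 2)
(q*(-38))*(j(-5, 1) + 18) = (2*(-38))*((-5 + 1) + 18) = -76*(-4 + 18) = -76*14 = -1064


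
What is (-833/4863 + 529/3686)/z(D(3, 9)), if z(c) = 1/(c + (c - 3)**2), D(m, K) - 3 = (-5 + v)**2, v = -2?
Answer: -1221375683/17925018 ≈ -68.138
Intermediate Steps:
D(m, K) = 52 (D(m, K) = 3 + (-5 - 2)**2 = 3 + (-7)**2 = 3 + 49 = 52)
z(c) = 1/(c + (-3 + c)**2)
(-833/4863 + 529/3686)/z(D(3, 9)) = (-833/4863 + 529/3686)/(1/(52 + (-3 + 52)**2)) = (-833*1/4863 + 529*(1/3686))/(1/(52 + 49**2)) = (-833/4863 + 529/3686)/(1/(52 + 2401)) = -497911/(17925018*(1/2453)) = -497911/(17925018*1/2453) = -497911/17925018*2453 = -1221375683/17925018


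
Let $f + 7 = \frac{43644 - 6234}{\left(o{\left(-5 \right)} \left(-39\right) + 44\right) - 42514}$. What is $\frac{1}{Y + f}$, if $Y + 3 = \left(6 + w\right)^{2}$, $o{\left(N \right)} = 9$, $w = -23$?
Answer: $\frac{42821}{11909649} \approx 0.0035955$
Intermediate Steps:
$Y = 286$ ($Y = -3 + \left(6 - 23\right)^{2} = -3 + \left(-17\right)^{2} = -3 + 289 = 286$)
$f = - \frac{337157}{42821}$ ($f = -7 + \frac{43644 - 6234}{\left(9 \left(-39\right) + 44\right) - 42514} = -7 + \frac{37410}{\left(-351 + 44\right) - 42514} = -7 + \frac{37410}{-307 - 42514} = -7 + \frac{37410}{-42821} = -7 + 37410 \left(- \frac{1}{42821}\right) = -7 - \frac{37410}{42821} = - \frac{337157}{42821} \approx -7.8736$)
$\frac{1}{Y + f} = \frac{1}{286 - \frac{337157}{42821}} = \frac{1}{\frac{11909649}{42821}} = \frac{42821}{11909649}$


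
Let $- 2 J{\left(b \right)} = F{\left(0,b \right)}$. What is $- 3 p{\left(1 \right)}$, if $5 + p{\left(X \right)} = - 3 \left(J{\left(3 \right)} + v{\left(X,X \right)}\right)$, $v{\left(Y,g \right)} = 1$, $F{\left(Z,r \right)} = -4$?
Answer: $42$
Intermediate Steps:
$J{\left(b \right)} = 2$ ($J{\left(b \right)} = \left(- \frac{1}{2}\right) \left(-4\right) = 2$)
$p{\left(X \right)} = -14$ ($p{\left(X \right)} = -5 - 3 \left(2 + 1\right) = -5 - 9 = -14$)
$- 3 p{\left(1 \right)} = \left(-3\right) \left(-14\right) = 42$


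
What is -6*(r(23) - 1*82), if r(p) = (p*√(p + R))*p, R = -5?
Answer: 492 - 9522*√2 ≈ -12974.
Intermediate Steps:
r(p) = p²*√(-5 + p) (r(p) = (p*√(p - 5))*p = (p*√(-5 + p))*p = p²*√(-5 + p))
-6*(r(23) - 1*82) = -6*(23²*√(-5 + 23) - 1*82) = -6*(529*√18 - 82) = -6*(529*(3*√2) - 82) = -6*(1587*√2 - 82) = -6*(-82 + 1587*√2) = 492 - 9522*√2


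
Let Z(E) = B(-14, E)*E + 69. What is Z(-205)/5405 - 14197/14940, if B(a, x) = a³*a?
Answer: -4709295485/3230028 ≈ -1458.0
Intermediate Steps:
B(a, x) = a⁴
Z(E) = 69 + 38416*E (Z(E) = (-14)⁴*E + 69 = 38416*E + 69 = 69 + 38416*E)
Z(-205)/5405 - 14197/14940 = (69 + 38416*(-205))/5405 - 14197/14940 = (69 - 7875280)*(1/5405) - 14197*1/14940 = -7875211*1/5405 - 14197/14940 = -7875211/5405 - 14197/14940 = -4709295485/3230028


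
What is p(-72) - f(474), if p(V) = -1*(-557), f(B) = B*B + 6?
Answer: -224125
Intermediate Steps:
f(B) = 6 + B² (f(B) = B² + 6 = 6 + B²)
p(V) = 557
p(-72) - f(474) = 557 - (6 + 474²) = 557 - (6 + 224676) = 557 - 1*224682 = 557 - 224682 = -224125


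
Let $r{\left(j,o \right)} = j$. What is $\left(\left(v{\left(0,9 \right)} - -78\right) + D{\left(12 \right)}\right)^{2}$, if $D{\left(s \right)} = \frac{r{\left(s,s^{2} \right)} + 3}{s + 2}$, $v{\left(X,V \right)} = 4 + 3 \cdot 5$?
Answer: $\frac{1885129}{196} \approx 9618.0$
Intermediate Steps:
$v{\left(X,V \right)} = 19$ ($v{\left(X,V \right)} = 4 + 15 = 19$)
$D{\left(s \right)} = \frac{3 + s}{2 + s}$ ($D{\left(s \right)} = \frac{s + 3}{s + 2} = \frac{3 + s}{2 + s}$)
$\left(\left(v{\left(0,9 \right)} - -78\right) + D{\left(12 \right)}\right)^{2} = \left(\left(19 - -78\right) + \frac{3 + 12}{2 + 12}\right)^{2} = \left(\left(19 + 78\right) + \frac{1}{14} \cdot 15\right)^{2} = \left(97 + \frac{1}{14} \cdot 15\right)^{2} = \left(97 + \frac{15}{14}\right)^{2} = \left(\frac{1373}{14}\right)^{2} = \frac{1885129}{196}$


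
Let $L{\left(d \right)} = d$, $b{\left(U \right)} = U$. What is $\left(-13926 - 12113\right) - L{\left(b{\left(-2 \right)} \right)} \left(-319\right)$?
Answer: $-26677$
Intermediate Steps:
$\left(-13926 - 12113\right) - L{\left(b{\left(-2 \right)} \right)} \left(-319\right) = \left(-13926 - 12113\right) - \left(-2\right) \left(-319\right) = \left(-13926 - 12113\right) - 638 = -26039 - 638 = -26677$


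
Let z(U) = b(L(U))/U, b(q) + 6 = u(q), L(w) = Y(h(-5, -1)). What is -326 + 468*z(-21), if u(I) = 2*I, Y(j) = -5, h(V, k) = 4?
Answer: 214/7 ≈ 30.571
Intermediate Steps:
L(w) = -5
b(q) = -6 + 2*q
z(U) = -16/U (z(U) = (-6 + 2*(-5))/U = (-6 - 10)/U = -16/U)
-326 + 468*z(-21) = -326 + 468*(-16/(-21)) = -326 + 468*(-16*(-1/21)) = -326 + 468*(16/21) = -326 + 2496/7 = 214/7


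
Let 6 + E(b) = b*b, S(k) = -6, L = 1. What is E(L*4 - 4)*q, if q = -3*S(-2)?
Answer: -108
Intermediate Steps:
E(b) = -6 + b**2 (E(b) = -6 + b*b = -6 + b**2)
q = 18 (q = -3*(-6) = 18)
E(L*4 - 4)*q = (-6 + (1*4 - 4)**2)*18 = (-6 + (4 - 4)**2)*18 = (-6 + 0**2)*18 = (-6 + 0)*18 = -6*18 = -108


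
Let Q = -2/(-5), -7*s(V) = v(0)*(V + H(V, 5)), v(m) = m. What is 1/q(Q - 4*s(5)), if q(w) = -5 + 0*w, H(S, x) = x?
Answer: -1/5 ≈ -0.20000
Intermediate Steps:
s(V) = 0 (s(V) = -0*(V + 5) = -0*(5 + V) = -1/7*0 = 0)
Q = 2/5 (Q = -2*(-1/5) = 2/5 ≈ 0.40000)
q(w) = -5 (q(w) = -5 + 0 = -5)
1/q(Q - 4*s(5)) = 1/(-5) = -1/5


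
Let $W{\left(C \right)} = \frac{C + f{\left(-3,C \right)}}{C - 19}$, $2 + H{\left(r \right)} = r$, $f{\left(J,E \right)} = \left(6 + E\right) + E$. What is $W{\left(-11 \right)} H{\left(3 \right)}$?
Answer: $\frac{9}{10} \approx 0.9$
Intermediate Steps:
$f{\left(J,E \right)} = 6 + 2 E$
$H{\left(r \right)} = -2 + r$
$W{\left(C \right)} = \frac{6 + 3 C}{-19 + C}$ ($W{\left(C \right)} = \frac{C + \left(6 + 2 C\right)}{C - 19} = \frac{6 + 3 C}{-19 + C}$)
$W{\left(-11 \right)} H{\left(3 \right)} = \frac{3 \left(2 - 11\right)}{-19 - 11} \left(-2 + 3\right) = 3 \frac{1}{-30} \left(-9\right) 1 = 3 \left(- \frac{1}{30}\right) \left(-9\right) 1 = \frac{9}{10} \cdot 1 = \frac{9}{10}$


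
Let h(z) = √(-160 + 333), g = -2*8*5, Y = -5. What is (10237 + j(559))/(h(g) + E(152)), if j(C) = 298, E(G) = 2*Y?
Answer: 105350/73 + 10535*√173/73 ≈ 3341.3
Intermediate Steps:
E(G) = -10 (E(G) = 2*(-5) = -10)
g = -80 (g = -16*5 = -80)
h(z) = √173
(10237 + j(559))/(h(g) + E(152)) = (10237 + 298)/(√173 - 10) = 10535/(-10 + √173)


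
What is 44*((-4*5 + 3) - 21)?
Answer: -1672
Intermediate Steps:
44*((-4*5 + 3) - 21) = 44*((-20 + 3) - 21) = 44*(-17 - 21) = 44*(-38) = -1672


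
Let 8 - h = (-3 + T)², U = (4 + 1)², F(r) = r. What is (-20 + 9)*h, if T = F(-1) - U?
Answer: 9163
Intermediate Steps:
U = 25 (U = 5² = 25)
T = -26 (T = -1 - 1*25 = -1 - 25 = -26)
h = -833 (h = 8 - (-3 - 26)² = 8 - 1*(-29)² = 8 - 1*841 = 8 - 841 = -833)
(-20 + 9)*h = (-20 + 9)*(-833) = -11*(-833) = 9163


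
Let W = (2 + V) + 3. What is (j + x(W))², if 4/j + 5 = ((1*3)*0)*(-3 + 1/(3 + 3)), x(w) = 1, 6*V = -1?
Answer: 1/25 ≈ 0.040000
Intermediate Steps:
V = -⅙ (V = (⅙)*(-1) = -⅙ ≈ -0.16667)
W = 29/6 (W = (2 - ⅙) + 3 = 11/6 + 3 = 29/6 ≈ 4.8333)
j = -⅘ (j = 4/(-5 + ((1*3)*0)*(-3 + 1/(3 + 3))) = 4/(-5 + (3*0)*(-3 + 1/6)) = 4/(-5 + 0*(-3 + ⅙)) = 4/(-5 + 0*(-17/6)) = 4/(-5 + 0) = 4/(-5) = 4*(-⅕) = -⅘ ≈ -0.80000)
(j + x(W))² = (-⅘ + 1)² = (⅕)² = 1/25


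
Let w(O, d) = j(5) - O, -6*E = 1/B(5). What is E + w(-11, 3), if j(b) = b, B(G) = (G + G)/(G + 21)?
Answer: 467/30 ≈ 15.567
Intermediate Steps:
B(G) = 2*G/(21 + G) (B(G) = (2*G)/(21 + G) = 2*G/(21 + G))
E = -13/30 (E = -1/(6*(2*5/(21 + 5))) = -1/(6*(2*5/26)) = -1/(6*(2*5*(1/26))) = -1/(6*5/13) = -⅙*13/5 = -13/30 ≈ -0.43333)
w(O, d) = 5 - O
E + w(-11, 3) = -13/30 + (5 - 1*(-11)) = -13/30 + (5 + 11) = -13/30 + 16 = 467/30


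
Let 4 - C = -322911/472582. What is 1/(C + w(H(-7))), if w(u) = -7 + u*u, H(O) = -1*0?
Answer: -472582/1094835 ≈ -0.43165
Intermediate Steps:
C = 2213239/472582 (C = 4 - (-322911)/472582 = 4 - 1*(-322911/472582) = 4 + 322911/472582 = 2213239/472582 ≈ 4.6833)
H(O) = 0
w(u) = -7 + u**2
1/(C + w(H(-7))) = 1/(2213239/472582 + (-7 + 0**2)) = 1/(2213239/472582 + (-7 + 0)) = 1/(2213239/472582 - 7) = 1/(-1094835/472582) = -472582/1094835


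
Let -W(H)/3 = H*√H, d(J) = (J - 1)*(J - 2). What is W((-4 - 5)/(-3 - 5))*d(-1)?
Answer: -243*√2/16 ≈ -21.478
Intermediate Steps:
d(J) = (-1 + J)*(-2 + J)
W(H) = -3*H^(3/2) (W(H) = -3*H*√H = -3*H^(3/2))
W((-4 - 5)/(-3 - 5))*d(-1) = (-3*27*(-1/(-3 - 5))^(3/2))*(2 + (-1)² - 3*(-1)) = (-3*27*(-1/(-8))^(3/2))*(2 + 1 + 3) = -3*27*√2/32*6 = -81*√2/32*6 = -243*√2/16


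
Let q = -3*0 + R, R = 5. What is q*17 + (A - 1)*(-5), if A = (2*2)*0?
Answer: 90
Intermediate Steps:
q = 5 (q = -3*0 + 5 = 0 + 5 = 5)
A = 0 (A = 4*0 = 0)
q*17 + (A - 1)*(-5) = 5*17 + (0 - 1)*(-5) = 85 - 1*(-5) = 85 + 5 = 90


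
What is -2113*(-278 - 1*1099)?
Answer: 2909601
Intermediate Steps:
-2113*(-278 - 1*1099) = -2113*(-278 - 1099) = -2113*(-1377) = 2909601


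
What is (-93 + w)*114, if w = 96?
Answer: 342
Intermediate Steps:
(-93 + w)*114 = (-93 + 96)*114 = 3*114 = 342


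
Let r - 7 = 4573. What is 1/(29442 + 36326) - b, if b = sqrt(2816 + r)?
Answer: -5656047/65768 ≈ -86.000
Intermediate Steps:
r = 4580 (r = 7 + 4573 = 4580)
b = 86 (b = sqrt(2816 + 4580) = sqrt(7396) = 86)
1/(29442 + 36326) - b = 1/(29442 + 36326) - 1*86 = 1/65768 - 86 = -5656047/65768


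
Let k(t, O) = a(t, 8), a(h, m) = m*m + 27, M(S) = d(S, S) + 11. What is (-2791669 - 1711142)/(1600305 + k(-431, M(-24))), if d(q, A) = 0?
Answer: -4502811/1600396 ≈ -2.8136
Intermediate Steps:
M(S) = 11 (M(S) = 0 + 11 = 11)
a(h, m) = 27 + m² (a(h, m) = m² + 27 = 27 + m²)
k(t, O) = 91 (k(t, O) = 27 + 8² = 27 + 64 = 91)
(-2791669 - 1711142)/(1600305 + k(-431, M(-24))) = (-2791669 - 1711142)/(1600305 + 91) = -4502811/1600396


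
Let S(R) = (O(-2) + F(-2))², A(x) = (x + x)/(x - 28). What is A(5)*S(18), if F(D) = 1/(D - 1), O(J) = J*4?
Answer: -6250/207 ≈ -30.193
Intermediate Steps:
O(J) = 4*J
F(D) = 1/(-1 + D)
A(x) = 2*x/(-28 + x) (A(x) = (2*x)/(-28 + x) = 2*x/(-28 + x))
S(R) = 625/9 (S(R) = (4*(-2) + 1/(-1 - 2))² = (-8 + 1/(-3))² = (-8 - ⅓)² = (-25/3)² = 625/9)
A(5)*S(18) = (2*5/(-28 + 5))*(625/9) = (2*5/(-23))*(625/9) = (2*5*(-1/23))*(625/9) = -10/23*625/9 = -6250/207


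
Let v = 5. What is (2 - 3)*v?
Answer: -5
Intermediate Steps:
(2 - 3)*v = (2 - 3)*5 = -1*5 = -5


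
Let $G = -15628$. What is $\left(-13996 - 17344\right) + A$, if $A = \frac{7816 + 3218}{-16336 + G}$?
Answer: $- \frac{500881397}{15982} \approx -31340.0$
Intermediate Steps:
$A = - \frac{5517}{15982}$ ($A = \frac{7816 + 3218}{-16336 - 15628} = \frac{11034}{-31964} = 11034 \left(- \frac{1}{31964}\right) = - \frac{5517}{15982} \approx -0.3452$)
$\left(-13996 - 17344\right) + A = \left(-13996 - 17344\right) - \frac{5517}{15982} = -31340 - \frac{5517}{15982} = - \frac{500881397}{15982}$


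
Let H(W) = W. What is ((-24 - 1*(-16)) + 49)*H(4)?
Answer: 164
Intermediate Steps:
((-24 - 1*(-16)) + 49)*H(4) = ((-24 - 1*(-16)) + 49)*4 = ((-24 + 16) + 49)*4 = (-8 + 49)*4 = 41*4 = 164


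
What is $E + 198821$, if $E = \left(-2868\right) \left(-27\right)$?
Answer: $276257$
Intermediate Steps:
$E = 77436$
$E + 198821 = 77436 + 198821 = 276257$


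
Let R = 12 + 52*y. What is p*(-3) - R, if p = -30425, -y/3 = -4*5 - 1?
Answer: 87987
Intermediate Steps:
y = 63 (y = -3*(-4*5 - 1) = -3*(-20 - 1) = -3*(-21) = 63)
R = 3288 (R = 12 + 52*63 = 12 + 3276 = 3288)
p*(-3) - R = -30425*(-3) - 1*3288 = 91275 - 3288 = 87987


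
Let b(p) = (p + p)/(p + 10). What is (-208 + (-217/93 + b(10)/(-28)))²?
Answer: 312264241/7056 ≈ 44255.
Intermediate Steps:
b(p) = 2*p/(10 + p) (b(p) = (2*p)/(10 + p) = 2*p/(10 + p))
(-208 + (-217/93 + b(10)/(-28)))² = (-208 + (-217/93 + (2*10/(10 + 10))/(-28)))² = (-208 + (-217*1/93 + (2*10/20)*(-1/28)))² = (-208 + (-7/3 + (2*10*(1/20))*(-1/28)))² = (-208 + (-7/3 + 1*(-1/28)))² = (-208 + (-7/3 - 1/28))² = (-208 - 199/84)² = (-17671/84)² = 312264241/7056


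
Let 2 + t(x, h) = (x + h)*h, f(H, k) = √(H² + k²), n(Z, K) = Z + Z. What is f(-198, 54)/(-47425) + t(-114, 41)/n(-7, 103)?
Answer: 2995/14 - 18*√130/47425 ≈ 213.92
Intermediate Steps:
n(Z, K) = 2*Z
t(x, h) = -2 + h*(h + x) (t(x, h) = -2 + (x + h)*h = -2 + (h + x)*h = -2 + h*(h + x))
f(-198, 54)/(-47425) + t(-114, 41)/n(-7, 103) = √((-198)² + 54²)/(-47425) + (-2 + 41² + 41*(-114))/((2*(-7))) = √(39204 + 2916)*(-1/47425) + (-2 + 1681 - 4674)/(-14) = √42120*(-1/47425) - 2995*(-1/14) = (18*√130)*(-1/47425) + 2995/14 = -18*√130/47425 + 2995/14 = 2995/14 - 18*√130/47425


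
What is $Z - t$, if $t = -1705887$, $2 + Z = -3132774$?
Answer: $-1426889$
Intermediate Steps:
$Z = -3132776$ ($Z = -2 - 3132774 = -3132776$)
$Z - t = -3132776 - -1705887 = -3132776 + 1705887 = -1426889$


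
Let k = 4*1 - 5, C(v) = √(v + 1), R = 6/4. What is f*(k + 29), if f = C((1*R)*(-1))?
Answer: 14*I*√2 ≈ 19.799*I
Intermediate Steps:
R = 3/2 (R = 6*(¼) = 3/2 ≈ 1.5000)
C(v) = √(1 + v)
f = I*√2/2 (f = √(1 + (1*(3/2))*(-1)) = √(1 + (3/2)*(-1)) = √(1 - 3/2) = √(-½) = I*√2/2 ≈ 0.70711*I)
k = -1 (k = 4 - 5 = -1)
f*(k + 29) = (I*√2/2)*(-1 + 29) = (I*√2/2)*28 = 14*I*√2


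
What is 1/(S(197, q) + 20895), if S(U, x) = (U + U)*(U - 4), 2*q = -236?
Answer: 1/96937 ≈ 1.0316e-5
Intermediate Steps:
q = -118 (q = (1/2)*(-236) = -118)
S(U, x) = 2*U*(-4 + U) (S(U, x) = (2*U)*(-4 + U) = 2*U*(-4 + U))
1/(S(197, q) + 20895) = 1/(2*197*(-4 + 197) + 20895) = 1/(2*197*193 + 20895) = 1/(76042 + 20895) = 1/96937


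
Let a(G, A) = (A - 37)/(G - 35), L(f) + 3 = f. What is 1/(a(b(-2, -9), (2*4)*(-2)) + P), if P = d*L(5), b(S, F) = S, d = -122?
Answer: -37/8975 ≈ -0.0041226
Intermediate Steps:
L(f) = -3 + f
a(G, A) = (-37 + A)/(-35 + G)
P = -244 (P = -122*(-3 + 5) = -122*2 = -244)
1/(a(b(-2, -9), (2*4)*(-2)) + P) = 1/((-37 + (2*4)*(-2))/(-35 - 2) - 244) = 1/((-37 + 8*(-2))/(-37) - 244) = 1/(-(-37 - 16)/37 - 244) = 1/(-1/37*(-53) - 244) = 1/(53/37 - 244) = 1/(-8975/37) = -37/8975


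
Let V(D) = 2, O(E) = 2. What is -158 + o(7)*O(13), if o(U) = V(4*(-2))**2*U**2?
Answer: 234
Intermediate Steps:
o(U) = 4*U**2 (o(U) = 2**2*U**2 = 4*U**2)
-158 + o(7)*O(13) = -158 + (4*7**2)*2 = -158 + (4*49)*2 = -158 + 196*2 = -158 + 392 = 234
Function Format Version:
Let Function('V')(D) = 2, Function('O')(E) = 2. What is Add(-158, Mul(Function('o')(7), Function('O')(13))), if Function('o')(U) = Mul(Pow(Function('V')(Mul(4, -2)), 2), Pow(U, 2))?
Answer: 234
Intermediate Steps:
Function('o')(U) = Mul(4, Pow(U, 2)) (Function('o')(U) = Mul(Pow(2, 2), Pow(U, 2)) = Mul(4, Pow(U, 2)))
Add(-158, Mul(Function('o')(7), Function('O')(13))) = Add(-158, Mul(Mul(4, Pow(7, 2)), 2)) = Add(-158, Mul(Mul(4, 49), 2)) = Add(-158, Mul(196, 2)) = Add(-158, 392) = 234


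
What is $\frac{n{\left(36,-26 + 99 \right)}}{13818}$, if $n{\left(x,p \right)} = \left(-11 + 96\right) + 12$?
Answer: $\frac{97}{13818} \approx 0.0070198$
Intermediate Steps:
$n{\left(x,p \right)} = 97$ ($n{\left(x,p \right)} = 85 + 12 = 97$)
$\frac{n{\left(36,-26 + 99 \right)}}{13818} = \frac{97}{13818}$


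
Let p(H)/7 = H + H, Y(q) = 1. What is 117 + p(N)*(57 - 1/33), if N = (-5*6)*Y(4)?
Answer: -261913/11 ≈ -23810.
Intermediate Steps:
N = -30 (N = -5*6*1 = -30*1 = -30)
p(H) = 14*H (p(H) = 7*(H + H) = 7*(2*H) = 14*H)
117 + p(N)*(57 - 1/33) = 117 + (14*(-30))*(57 - 1/33) = 117 - 420*(57 - 1*1/33) = 117 - 420*(57 - 1/33) = 117 - 420*1880/33 = 117 - 263200/11 = -261913/11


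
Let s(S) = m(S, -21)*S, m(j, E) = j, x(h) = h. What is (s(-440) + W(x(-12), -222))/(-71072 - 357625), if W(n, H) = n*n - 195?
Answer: -193549/428697 ≈ -0.45148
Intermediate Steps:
W(n, H) = -195 + n² (W(n, H) = n² - 195 = -195 + n²)
s(S) = S² (s(S) = S*S = S²)
(s(-440) + W(x(-12), -222))/(-71072 - 357625) = ((-440)² + (-195 + (-12)²))/(-71072 - 357625) = (193600 + (-195 + 144))/(-428697) = (193600 - 51)*(-1/428697) = 193549*(-1/428697) = -193549/428697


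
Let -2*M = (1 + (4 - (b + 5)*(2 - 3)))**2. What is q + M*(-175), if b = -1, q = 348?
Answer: 14871/2 ≈ 7435.5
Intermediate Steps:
M = -81/2 (M = -(1 + (4 - (-1 + 5)*(2 - 3)))**2/2 = -(1 + (4 - 4*(-1)))**2/2 = -(1 + (4 - 1*(-4)))**2/2 = -(1 + (4 + 4))**2/2 = -(1 + 8)**2/2 = -1/2*9**2 = -1/2*81 = -81/2 ≈ -40.500)
q + M*(-175) = 348 - 81/2*(-175) = 348 + 14175/2 = 14871/2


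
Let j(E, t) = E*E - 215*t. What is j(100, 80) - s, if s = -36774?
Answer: 29574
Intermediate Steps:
j(E, t) = E**2 - 215*t
j(100, 80) - s = (100**2 - 215*80) - 1*(-36774) = (10000 - 17200) + 36774 = -7200 + 36774 = 29574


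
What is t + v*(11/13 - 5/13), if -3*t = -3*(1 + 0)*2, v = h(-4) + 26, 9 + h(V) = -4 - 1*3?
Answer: 86/13 ≈ 6.6154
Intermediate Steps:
h(V) = -16 (h(V) = -9 + (-4 - 1*3) = -9 + (-4 - 3) = -9 - 7 = -16)
v = 10 (v = -16 + 26 = 10)
t = 2 (t = -(-3*(1 + 0))*2/3 = -(-3*1)*2/3 = -(-1)*2 = -⅓*(-6) = 2)
t + v*(11/13 - 5/13) = 2 + 10*(11/13 - 5/13) = 2 + 10*(6/13) = 2 + 60/13 = 86/13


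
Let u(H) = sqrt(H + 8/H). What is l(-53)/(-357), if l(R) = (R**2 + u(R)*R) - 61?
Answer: -916/119 + I*sqrt(16589)/119 ≈ -7.6975 + 1.0823*I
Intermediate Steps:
l(R) = -61 + R**2 + R*sqrt(R + 8/R) (l(R) = (R**2 + sqrt(R + 8/R)*R) - 61 = (R**2 + R*sqrt(R + 8/R)) - 61 = -61 + R**2 + R*sqrt(R + 8/R))
l(-53)/(-357) = (-61 + (-53)**2 - 53*sqrt(-53 + 8/(-53)))/(-357) = (-61 + 2809 - 53*sqrt(-53 + 8*(-1/53)))*(-1/357) = (-61 + 2809 - 53*sqrt(-53 - 8/53))*(-1/357) = (-61 + 2809 - 3*I*sqrt(16589))*(-1/357) = (2748 - 3*I*sqrt(16589))*(-1/357) = -916/119 + I*sqrt(16589)/119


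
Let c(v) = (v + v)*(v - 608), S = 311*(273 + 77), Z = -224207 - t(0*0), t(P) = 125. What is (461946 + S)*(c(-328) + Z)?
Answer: 222430068464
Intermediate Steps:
Z = -224332 (Z = -224207 - 1*125 = -224207 - 125 = -224332)
S = 108850 (S = 311*350 = 108850)
c(v) = 2*v*(-608 + v) (c(v) = (2*v)*(-608 + v) = 2*v*(-608 + v))
(461946 + S)*(c(-328) + Z) = (461946 + 108850)*(2*(-328)*(-608 - 328) - 224332) = 570796*(2*(-328)*(-936) - 224332) = 570796*(614016 - 224332) = 570796*389684 = 222430068464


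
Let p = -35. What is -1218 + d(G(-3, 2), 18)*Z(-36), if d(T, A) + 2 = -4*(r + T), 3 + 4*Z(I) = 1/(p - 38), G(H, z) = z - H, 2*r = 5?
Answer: -87154/73 ≈ -1193.9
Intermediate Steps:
r = 5/2 (r = (½)*5 = 5/2 ≈ 2.5000)
Z(I) = -55/73 (Z(I) = -¾ + 1/(4*(-35 - 38)) = -¾ + (¼)/(-73) = -¾ + (¼)*(-1/73) = -¾ - 1/292 = -55/73)
d(T, A) = -12 - 4*T (d(T, A) = -2 - 4*(5/2 + T) = -2 + (-10 - 4*T) = -12 - 4*T)
-1218 + d(G(-3, 2), 18)*Z(-36) = -1218 + (-12 - 4*(2 - 1*(-3)))*(-55/73) = -1218 + (-12 - 4*(2 + 3))*(-55/73) = -1218 + (-12 - 4*5)*(-55/73) = -1218 + (-12 - 20)*(-55/73) = -1218 - 32*(-55/73) = -1218 + 1760/73 = -87154/73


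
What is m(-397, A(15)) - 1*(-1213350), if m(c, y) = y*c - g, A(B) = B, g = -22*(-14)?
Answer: 1207087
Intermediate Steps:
g = 308
m(c, y) = -308 + c*y (m(c, y) = y*c - 1*308 = c*y - 308 = -308 + c*y)
m(-397, A(15)) - 1*(-1213350) = (-308 - 397*15) - 1*(-1213350) = (-308 - 5955) + 1213350 = -6263 + 1213350 = 1207087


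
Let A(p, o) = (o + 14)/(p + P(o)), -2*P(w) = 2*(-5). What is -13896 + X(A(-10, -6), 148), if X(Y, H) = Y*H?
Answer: -70664/5 ≈ -14133.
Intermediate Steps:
P(w) = 5 (P(w) = -(-5) = -1/2*(-10) = 5)
A(p, o) = (14 + o)/(5 + p) (A(p, o) = (o + 14)/(p + 5) = (14 + o)/(5 + p))
X(Y, H) = H*Y
-13896 + X(A(-10, -6), 148) = -13896 + 148*((14 - 6)/(5 - 10)) = -13896 + 148*(8/(-5)) = -13896 + 148*(-1/5*8) = -13896 + 148*(-8/5) = -13896 - 1184/5 = -70664/5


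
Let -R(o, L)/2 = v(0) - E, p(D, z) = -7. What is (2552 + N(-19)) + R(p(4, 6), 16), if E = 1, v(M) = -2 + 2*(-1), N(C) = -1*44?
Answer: 2518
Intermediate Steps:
N(C) = -44
v(M) = -4 (v(M) = -2 - 2 = -4)
R(o, L) = 10 (R(o, L) = -2*(-4 - 1*1) = -2*(-4 - 1) = -2*(-5) = 10)
(2552 + N(-19)) + R(p(4, 6), 16) = (2552 - 44) + 10 = 2508 + 10 = 2518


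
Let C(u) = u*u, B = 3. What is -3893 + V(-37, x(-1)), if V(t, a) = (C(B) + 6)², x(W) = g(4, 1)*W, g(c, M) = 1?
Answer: -3668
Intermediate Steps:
C(u) = u²
x(W) = W (x(W) = 1*W = W)
V(t, a) = 225 (V(t, a) = (3² + 6)² = (9 + 6)² = 15² = 225)
-3893 + V(-37, x(-1)) = -3893 + 225 = -3668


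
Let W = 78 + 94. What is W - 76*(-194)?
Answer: 14916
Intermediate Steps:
W = 172
W - 76*(-194) = 172 - 76*(-194) = 172 + 14744 = 14916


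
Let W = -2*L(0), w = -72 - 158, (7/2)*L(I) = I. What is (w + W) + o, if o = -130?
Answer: -360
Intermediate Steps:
L(I) = 2*I/7
w = -230
W = 0 (W = -4*0/7 = -2*0 = 0)
(w + W) + o = (-230 + 0) - 130 = -230 - 130 = -360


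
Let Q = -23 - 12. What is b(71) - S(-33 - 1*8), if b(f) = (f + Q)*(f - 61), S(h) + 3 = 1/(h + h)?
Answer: 29767/82 ≈ 363.01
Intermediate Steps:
Q = -35
S(h) = -3 + 1/(2*h) (S(h) = -3 + 1/(h + h) = -3 + 1/(2*h))
b(f) = (-61 + f)*(-35 + f) (b(f) = (f - 35)*(f - 61) = (-35 + f)*(-61 + f) = (-61 + f)*(-35 + f))
b(71) - S(-33 - 1*8) = (2135 + 71² - 96*71) - (-3 + 1/(2*(-33 - 1*8))) = (2135 + 5041 - 6816) - (-3 + 1/(2*(-33 - 8))) = 360 - (-3 + (½)/(-41)) = 360 - (-3 + (½)*(-1/41)) = 360 - (-3 - 1/82) = 360 - 1*(-247/82) = 360 + 247/82 = 29767/82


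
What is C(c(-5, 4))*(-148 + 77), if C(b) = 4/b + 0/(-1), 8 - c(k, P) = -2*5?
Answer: -142/9 ≈ -15.778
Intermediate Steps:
c(k, P) = 18 (c(k, P) = 8 - (-2)*5 = 8 - 1*(-10) = 8 + 10 = 18)
C(b) = 4/b (C(b) = 4/b + 0*(-1) = 4/b + 0 = 4/b)
C(c(-5, 4))*(-148 + 77) = (4/18)*(-148 + 77) = (4*(1/18))*(-71) = (2/9)*(-71) = -142/9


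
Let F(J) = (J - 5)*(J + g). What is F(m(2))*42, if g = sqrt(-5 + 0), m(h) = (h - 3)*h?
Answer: 588 - 294*I*sqrt(5) ≈ 588.0 - 657.4*I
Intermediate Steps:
m(h) = h*(-3 + h) (m(h) = (-3 + h)*h = h*(-3 + h))
g = I*sqrt(5) (g = sqrt(-5) = I*sqrt(5) ≈ 2.2361*I)
F(J) = (-5 + J)*(J + I*sqrt(5)) (F(J) = (J - 5)*(J + I*sqrt(5)) = (-5 + J)*(J + I*sqrt(5)))
F(m(2))*42 = ((2*(-3 + 2))**2 - 10*(-3 + 2) - 5*I*sqrt(5) + I*(2*(-3 + 2))*sqrt(5))*42 = ((2*(-1))**2 - 10*(-1) - 5*I*sqrt(5) + I*(2*(-1))*sqrt(5))*42 = ((-2)**2 - 5*(-2) - 5*I*sqrt(5) + I*(-2)*sqrt(5))*42 = (4 + 10 - 5*I*sqrt(5) - 2*I*sqrt(5))*42 = (14 - 7*I*sqrt(5))*42 = 588 - 294*I*sqrt(5)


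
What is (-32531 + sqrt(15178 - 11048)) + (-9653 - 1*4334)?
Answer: -46518 + sqrt(4130) ≈ -46454.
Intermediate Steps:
(-32531 + sqrt(15178 - 11048)) + (-9653 - 1*4334) = (-32531 + sqrt(4130)) + (-9653 - 4334) = (-32531 + sqrt(4130)) - 13987 = -46518 + sqrt(4130)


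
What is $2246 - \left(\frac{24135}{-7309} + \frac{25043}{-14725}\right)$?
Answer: $\frac{242264233312}{107625025} \approx 2251.0$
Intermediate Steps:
$2246 - \left(\frac{24135}{-7309} + \frac{25043}{-14725}\right) = 2246 - \left(24135 \left(- \frac{1}{7309}\right) + 25043 \left(- \frac{1}{14725}\right)\right) = 2246 - \left(- \frac{24135}{7309} - \frac{25043}{14725}\right) = 2246 - - \frac{538427162}{107625025} = 2246 + \frac{538427162}{107625025} = \frac{242264233312}{107625025}$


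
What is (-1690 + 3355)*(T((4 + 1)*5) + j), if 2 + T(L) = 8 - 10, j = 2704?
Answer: 4495500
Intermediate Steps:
T(L) = -4 (T(L) = -2 + (8 - 10) = -2 - 2 = -4)
(-1690 + 3355)*(T((4 + 1)*5) + j) = (-1690 + 3355)*(-4 + 2704) = 1665*2700 = 4495500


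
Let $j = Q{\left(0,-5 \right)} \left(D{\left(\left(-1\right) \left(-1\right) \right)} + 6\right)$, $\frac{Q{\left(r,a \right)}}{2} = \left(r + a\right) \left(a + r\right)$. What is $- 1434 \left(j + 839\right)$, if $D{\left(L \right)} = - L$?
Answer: $-1561626$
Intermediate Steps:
$Q{\left(r,a \right)} = 2 \left(a + r\right)^{2}$ ($Q{\left(r,a \right)} = 2 \left(r + a\right) \left(a + r\right) = 2 \left(a + r\right) \left(a + r\right) = 2 \left(a + r\right)^{2}$)
$j = 250$ ($j = 2 \left(-5 + 0\right)^{2} \left(- \left(-1\right) \left(-1\right) + 6\right) = 2 \left(-5\right)^{2} \left(\left(-1\right) 1 + 6\right) = 2 \cdot 25 \left(-1 + 6\right) = 50 \cdot 5 = 250$)
$- 1434 \left(j + 839\right) = - 1434 \left(250 + 839\right) = \left(-1434\right) 1089 = -1561626$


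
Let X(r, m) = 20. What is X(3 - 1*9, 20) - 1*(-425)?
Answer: 445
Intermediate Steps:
X(3 - 1*9, 20) - 1*(-425) = 20 - 1*(-425) = 20 + 425 = 445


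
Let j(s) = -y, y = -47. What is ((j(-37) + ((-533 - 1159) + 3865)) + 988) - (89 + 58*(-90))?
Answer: 8339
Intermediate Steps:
j(s) = 47 (j(s) = -1*(-47) = 47)
((j(-37) + ((-533 - 1159) + 3865)) + 988) - (89 + 58*(-90)) = ((47 + ((-533 - 1159) + 3865)) + 988) - (89 + 58*(-90)) = ((47 + (-1692 + 3865)) + 988) - (89 - 5220) = ((47 + 2173) + 988) - 1*(-5131) = (2220 + 988) + 5131 = 3208 + 5131 = 8339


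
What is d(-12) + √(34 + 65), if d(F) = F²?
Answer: 144 + 3*√11 ≈ 153.95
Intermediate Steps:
d(-12) + √(34 + 65) = (-12)² + √(34 + 65) = 144 + √99 = 144 + 3*√11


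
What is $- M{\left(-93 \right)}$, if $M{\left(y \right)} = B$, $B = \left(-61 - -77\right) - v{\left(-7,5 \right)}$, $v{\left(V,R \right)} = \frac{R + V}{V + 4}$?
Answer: $- \frac{46}{3} \approx -15.333$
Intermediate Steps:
$v{\left(V,R \right)} = \frac{R + V}{4 + V}$
$B = \frac{46}{3}$ ($B = \left(-61 - -77\right) - \frac{5 - 7}{4 - 7} = \left(-61 + 77\right) - \frac{1}{-3} \left(-2\right) = 16 - \left(- \frac{1}{3}\right) \left(-2\right) = 16 - \frac{2}{3} = \frac{46}{3} \approx 15.333$)
$M{\left(y \right)} = \frac{46}{3}$
$- M{\left(-93 \right)} = \left(-1\right) \frac{46}{3} = - \frac{46}{3}$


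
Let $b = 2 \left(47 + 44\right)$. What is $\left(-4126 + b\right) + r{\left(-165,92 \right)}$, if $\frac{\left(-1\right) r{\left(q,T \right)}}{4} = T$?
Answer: $-4312$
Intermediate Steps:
$r{\left(q,T \right)} = - 4 T$
$b = 182$ ($b = 2 \cdot 91 = 182$)
$\left(-4126 + b\right) + r{\left(-165,92 \right)} = \left(-4126 + 182\right) - 368 = -3944 - 368 = -4312$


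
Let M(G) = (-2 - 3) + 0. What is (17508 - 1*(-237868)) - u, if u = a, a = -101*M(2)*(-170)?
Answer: 341226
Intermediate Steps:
M(G) = -5 (M(G) = -5 + 0 = -5)
a = -85850 (a = -101*(-5)*(-170) = 505*(-170) = -85850)
u = -85850
(17508 - 1*(-237868)) - u = (17508 - 1*(-237868)) - 1*(-85850) = (17508 + 237868) + 85850 = 255376 + 85850 = 341226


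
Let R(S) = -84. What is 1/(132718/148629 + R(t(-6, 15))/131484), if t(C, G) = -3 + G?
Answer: 1628527953/1453150723 ≈ 1.1207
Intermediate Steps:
1/(132718/148629 + R(t(-6, 15))/131484) = 1/(132718/148629 - 84/131484) = 1/(132718*(1/148629) - 84*1/131484) = 1/(132718/148629 - 7/10957) = 1/(1453150723/1628527953) = 1628527953/1453150723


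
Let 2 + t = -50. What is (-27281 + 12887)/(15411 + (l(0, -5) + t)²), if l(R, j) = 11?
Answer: -7197/8546 ≈ -0.84215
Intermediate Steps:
t = -52 (t = -2 - 50 = -52)
(-27281 + 12887)/(15411 + (l(0, -5) + t)²) = (-27281 + 12887)/(15411 + (11 - 52)²) = -14394/(15411 + (-41)²) = -14394/(15411 + 1681) = -14394/17092 = -14394*1/17092 = -7197/8546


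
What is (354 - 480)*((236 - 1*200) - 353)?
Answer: 39942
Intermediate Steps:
(354 - 480)*((236 - 1*200) - 353) = -126*((236 - 200) - 353) = -126*(36 - 353) = -126*(-317) = 39942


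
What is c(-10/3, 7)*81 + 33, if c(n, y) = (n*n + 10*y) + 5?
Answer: 7008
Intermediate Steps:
c(n, y) = 5 + n**2 + 10*y (c(n, y) = (n**2 + 10*y) + 5 = 5 + n**2 + 10*y)
c(-10/3, 7)*81 + 33 = (5 + (-10/3)**2 + 10*7)*81 + 33 = (5 + (-10*1/3)**2 + 70)*81 + 33 = (5 + (-10/3)**2 + 70)*81 + 33 = (5 + 100/9 + 70)*81 + 33 = (775/9)*81 + 33 = 6975 + 33 = 7008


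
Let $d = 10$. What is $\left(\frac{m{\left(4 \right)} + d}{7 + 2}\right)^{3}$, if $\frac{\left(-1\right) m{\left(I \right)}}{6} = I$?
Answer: $- \frac{2744}{729} \approx -3.7641$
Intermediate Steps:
$m{\left(I \right)} = - 6 I$
$\left(\frac{m{\left(4 \right)} + d}{7 + 2}\right)^{3} = \left(\frac{\left(-6\right) 4 + 10}{7 + 2}\right)^{3} = \left(\frac{-24 + 10}{9}\right)^{3} = \left(\left(-14\right) \frac{1}{9}\right)^{3} = \left(- \frac{14}{9}\right)^{3} = - \frac{2744}{729}$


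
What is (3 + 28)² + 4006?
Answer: 4967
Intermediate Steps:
(3 + 28)² + 4006 = 31² + 4006 = 961 + 4006 = 4967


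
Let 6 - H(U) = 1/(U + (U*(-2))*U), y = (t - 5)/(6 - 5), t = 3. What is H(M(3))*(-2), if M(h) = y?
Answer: -61/5 ≈ -12.200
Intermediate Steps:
y = -2 (y = (3 - 5)/(6 - 5) = -2/1 = -2*1 = -2)
M(h) = -2
H(U) = 6 - 1/(U - 2*U²) (H(U) = 6 - 1/(U + (U*(-2))*U) = 6 - 1/(U + (-2*U)*U) = 6 - 1/(U - 2*U²))
H(M(3))*(-2) = ((1 - 6*(-2) + 12*(-2)²)/((-2)*(-1 + 2*(-2))))*(-2) = -(1 + 12 + 12*4)/(2*(-1 - 4))*(-2) = -½*(1 + 12 + 48)/(-5)*(-2) = -½*(-⅕)*61*(-2) = (61/10)*(-2) = -61/5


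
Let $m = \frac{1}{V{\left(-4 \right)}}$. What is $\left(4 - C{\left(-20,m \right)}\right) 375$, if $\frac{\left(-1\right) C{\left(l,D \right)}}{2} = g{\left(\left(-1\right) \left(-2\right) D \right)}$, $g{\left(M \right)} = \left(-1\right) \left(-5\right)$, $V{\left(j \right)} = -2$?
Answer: $5250$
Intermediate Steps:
$g{\left(M \right)} = 5$
$m = - \frac{1}{2}$ ($m = \frac{1}{-2} = - \frac{1}{2} \approx -0.5$)
$C{\left(l,D \right)} = -10$ ($C{\left(l,D \right)} = \left(-2\right) 5 = -10$)
$\left(4 - C{\left(-20,m \right)}\right) 375 = \left(4 - -10\right) 375 = \left(4 + 10\right) 375 = 14 \cdot 375 = 5250$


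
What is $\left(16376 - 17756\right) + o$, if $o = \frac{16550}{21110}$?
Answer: $- \frac{2911525}{2111} \approx -1379.2$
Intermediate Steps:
$o = \frac{1655}{2111}$ ($o = 16550 \cdot \frac{1}{21110} = \frac{1655}{2111} \approx 0.78399$)
$\left(16376 - 17756\right) + o = \left(16376 - 17756\right) + \frac{1655}{2111} = -1380 + \frac{1655}{2111} = - \frac{2911525}{2111}$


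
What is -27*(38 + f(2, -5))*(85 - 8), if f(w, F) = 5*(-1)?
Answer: -68607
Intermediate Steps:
f(w, F) = -5
-27*(38 + f(2, -5))*(85 - 8) = -27*(38 - 5)*(85 - 8) = -891*77 = -27*2541 = -68607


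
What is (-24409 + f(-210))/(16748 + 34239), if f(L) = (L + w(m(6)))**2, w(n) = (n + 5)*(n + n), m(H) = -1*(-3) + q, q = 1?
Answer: -5365/50987 ≈ -0.10522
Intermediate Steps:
m(H) = 4 (m(H) = -1*(-3) + 1 = 3 + 1 = 4)
w(n) = 2*n*(5 + n) (w(n) = (5 + n)*(2*n) = 2*n*(5 + n))
f(L) = (72 + L)**2 (f(L) = (L + 2*4*(5 + 4))**2 = (L + 2*4*9)**2 = (L + 72)**2 = (72 + L)**2)
(-24409 + f(-210))/(16748 + 34239) = (-24409 + (72 - 210)**2)/(16748 + 34239) = (-24409 + (-138)**2)/50987 = (-24409 + 19044)*(1/50987) = -5365*1/50987 = -5365/50987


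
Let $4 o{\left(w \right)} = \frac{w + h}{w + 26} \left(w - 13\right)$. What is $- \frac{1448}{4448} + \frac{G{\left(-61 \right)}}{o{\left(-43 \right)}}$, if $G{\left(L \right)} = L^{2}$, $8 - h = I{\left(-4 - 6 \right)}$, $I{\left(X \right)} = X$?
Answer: $- \frac{17617121}{97300} \approx -181.06$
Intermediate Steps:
$h = 18$ ($h = 8 - \left(-4 - 6\right) = 8 - -10 = 8 + 10 = 18$)
$o{\left(w \right)} = \frac{\left(-13 + w\right) \left(18 + w\right)}{4 \left(26 + w\right)}$ ($o{\left(w \right)} = \frac{\frac{w + 18}{w + 26} \left(w - 13\right)}{4} = \frac{\frac{18 + w}{26 + w} \left(-13 + w\right)}{4} = \frac{\frac{1}{26 + w} \left(-13 + w\right) \left(18 + w\right)}{4} = \frac{\left(-13 + w\right) \left(18 + w\right)}{4 \left(26 + w\right)}$)
$- \frac{1448}{4448} + \frac{G{\left(-61 \right)}}{o{\left(-43 \right)}} = - \frac{1448}{4448} + \frac{\left(-61\right)^{2}}{\frac{1}{4} \frac{1}{26 - 43} \left(-234 + \left(-43\right)^{2} + 5 \left(-43\right)\right)} = \left(-1448\right) \frac{1}{4448} + \frac{3721}{\frac{1}{4} \frac{1}{-17} \left(-234 + 1849 - 215\right)} = - \frac{181}{556} + \frac{3721}{\frac{1}{4} \left(- \frac{1}{17}\right) 1400} = - \frac{181}{556} + \frac{3721}{- \frac{350}{17}} = - \frac{181}{556} + 3721 \left(- \frac{17}{350}\right) = - \frac{181}{556} - \frac{63257}{350} = - \frac{17617121}{97300}$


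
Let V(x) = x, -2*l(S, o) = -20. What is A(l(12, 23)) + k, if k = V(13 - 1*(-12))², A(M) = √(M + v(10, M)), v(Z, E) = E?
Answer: 625 + 2*√5 ≈ 629.47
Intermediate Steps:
l(S, o) = 10 (l(S, o) = -½*(-20) = 10)
A(M) = √2*√M (A(M) = √(M + M) = √(2*M) = √2*√M)
k = 625 (k = (13 - 1*(-12))² = (13 + 12)² = 25² = 625)
A(l(12, 23)) + k = √2*√10 + 625 = 2*√5 + 625 = 625 + 2*√5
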